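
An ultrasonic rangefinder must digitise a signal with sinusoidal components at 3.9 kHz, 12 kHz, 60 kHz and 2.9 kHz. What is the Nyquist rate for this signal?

120 kHz

Highest-frequency component: 60 kHz.
Nyquist rate = 2 × 60 kHz = 120 kHz.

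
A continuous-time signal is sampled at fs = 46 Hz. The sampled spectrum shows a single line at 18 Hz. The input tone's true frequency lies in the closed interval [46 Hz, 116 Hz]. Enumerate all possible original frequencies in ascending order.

Frequencies that alias to 18 Hz are k·fs ± 18 Hz for integer k ≥ 0.
k=0: 18 Hz.
k=1: 28 Hz, 64 Hz.
k=2: 74 Hz, 110 Hz.
k=3: 120 Hz, 156 Hz.
Within [46 Hz, 116 Hz]: 64 Hz, 74 Hz, 110 Hz.

64 Hz, 74 Hz, 110 Hz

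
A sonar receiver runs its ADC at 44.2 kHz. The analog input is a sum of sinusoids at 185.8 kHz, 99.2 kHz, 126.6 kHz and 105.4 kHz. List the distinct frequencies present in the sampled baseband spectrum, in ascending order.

fs/2 = 22.1 kHz.
185.8 kHz mod fs = 9 kHz.
9 kHz ≤ fs/2 = 22.1 kHz, appears at 9 kHz.
99.2 kHz mod fs = 10.8 kHz.
10.8 kHz ≤ fs/2 = 22.1 kHz, appears at 10.8 kHz.
126.6 kHz mod fs = 38.2 kHz.
38.2 kHz > fs/2 = 22.1 kHz, folds to fs − 38.2 kHz = 6 kHz.
105.4 kHz mod fs = 17 kHz.
17 kHz ≤ fs/2 = 22.1 kHz, appears at 17 kHz.
Distinct values: {6 kHz, 9 kHz, 10.8 kHz, 17 kHz}.

6 kHz, 9 kHz, 10.8 kHz, 17 kHz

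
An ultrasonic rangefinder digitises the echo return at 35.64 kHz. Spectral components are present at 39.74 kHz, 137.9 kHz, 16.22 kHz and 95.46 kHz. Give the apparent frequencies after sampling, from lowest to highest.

fs/2 = 17.82 kHz.
39.74 kHz mod fs = 4.1 kHz.
4.1 kHz ≤ fs/2 = 17.82 kHz, appears at 4.1 kHz.
137.9 kHz mod fs = 30.98 kHz.
30.98 kHz > fs/2 = 17.82 kHz, folds to fs − 30.98 kHz = 4.66 kHz.
16.22 kHz ≤ fs/2 = 17.82 kHz, passes unchanged.
95.46 kHz mod fs = 24.18 kHz.
24.18 kHz > fs/2 = 17.82 kHz, folds to fs − 24.18 kHz = 11.46 kHz.
Distinct values: {4.1 kHz, 4.66 kHz, 11.46 kHz, 16.22 kHz}.

4.1 kHz, 4.66 kHz, 11.46 kHz, 16.22 kHz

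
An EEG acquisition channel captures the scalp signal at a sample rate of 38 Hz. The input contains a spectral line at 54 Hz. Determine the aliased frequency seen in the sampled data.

54 Hz mod fs = 16 Hz.
16 Hz ≤ fs/2 = 19 Hz, appears at 16 Hz.

16 Hz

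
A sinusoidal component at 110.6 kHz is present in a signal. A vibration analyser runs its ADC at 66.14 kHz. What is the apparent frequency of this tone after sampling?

110.6 kHz mod fs = 44.46 kHz.
44.46 kHz > fs/2 = 33.07 kHz, folds to fs − 44.46 kHz = 21.68 kHz.

21.68 kHz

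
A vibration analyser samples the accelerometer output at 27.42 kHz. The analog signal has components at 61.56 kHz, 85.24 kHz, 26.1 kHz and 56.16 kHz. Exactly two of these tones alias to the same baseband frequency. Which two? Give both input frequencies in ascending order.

fs/2 = 13.71 kHz.
61.56 kHz mod fs = 6.72 kHz.
6.72 kHz ≤ fs/2 = 13.71 kHz, appears at 6.72 kHz.
85.24 kHz mod fs = 2.98 kHz.
2.98 kHz ≤ fs/2 = 13.71 kHz, appears at 2.98 kHz.
26.1 kHz > fs/2 = 13.71 kHz, folds to fs − 26.1 kHz = 1.32 kHz.
56.16 kHz mod fs = 1.32 kHz.
1.32 kHz ≤ fs/2 = 13.71 kHz, appears at 1.32 kHz.
26.1 kHz and 56.16 kHz both map to 1.32 kHz.

26.1 kHz, 56.16 kHz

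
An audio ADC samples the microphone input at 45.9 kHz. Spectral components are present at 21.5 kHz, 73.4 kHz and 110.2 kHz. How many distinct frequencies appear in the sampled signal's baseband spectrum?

fs/2 = 22.95 kHz.
21.5 kHz ≤ fs/2 = 22.95 kHz, passes unchanged.
73.4 kHz mod fs = 27.5 kHz.
27.5 kHz > fs/2 = 22.95 kHz, folds to fs − 27.5 kHz = 18.4 kHz.
110.2 kHz mod fs = 18.4 kHz.
18.4 kHz ≤ fs/2 = 22.95 kHz, appears at 18.4 kHz.
Distinct values: {18.4 kHz, 21.5 kHz} → 2.

2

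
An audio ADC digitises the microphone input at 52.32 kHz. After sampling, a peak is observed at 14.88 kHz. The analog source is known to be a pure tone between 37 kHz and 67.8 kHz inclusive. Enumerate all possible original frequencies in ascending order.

Frequencies that alias to 14.88 kHz are k·fs ± 14.88 kHz for integer k ≥ 0.
k=0: 14.88 kHz.
k=1: 37.44 kHz, 67.2 kHz.
k=2: 89.76 kHz, 119.52 kHz.
Within [37 kHz, 67.8 kHz]: 37.44 kHz, 67.2 kHz.

37.44 kHz, 67.2 kHz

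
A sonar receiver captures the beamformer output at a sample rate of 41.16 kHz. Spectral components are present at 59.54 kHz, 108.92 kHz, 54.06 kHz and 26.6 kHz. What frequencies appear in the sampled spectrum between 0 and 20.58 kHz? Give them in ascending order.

fs/2 = 20.58 kHz.
59.54 kHz mod fs = 18.38 kHz.
18.38 kHz ≤ fs/2 = 20.58 kHz, appears at 18.38 kHz.
108.92 kHz mod fs = 26.6 kHz.
26.6 kHz > fs/2 = 20.58 kHz, folds to fs − 26.6 kHz = 14.56 kHz.
54.06 kHz mod fs = 12.9 kHz.
12.9 kHz ≤ fs/2 = 20.58 kHz, appears at 12.9 kHz.
26.6 kHz > fs/2 = 20.58 kHz, folds to fs − 26.6 kHz = 14.56 kHz.
Distinct values: {12.9 kHz, 14.56 kHz, 18.38 kHz}.

12.9 kHz, 14.56 kHz, 18.38 kHz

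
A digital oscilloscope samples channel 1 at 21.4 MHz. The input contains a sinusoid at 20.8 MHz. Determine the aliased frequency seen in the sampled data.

0.6 MHz

20.8 MHz > fs/2 = 10.7 MHz, folds to fs − 20.8 MHz = 0.6 MHz.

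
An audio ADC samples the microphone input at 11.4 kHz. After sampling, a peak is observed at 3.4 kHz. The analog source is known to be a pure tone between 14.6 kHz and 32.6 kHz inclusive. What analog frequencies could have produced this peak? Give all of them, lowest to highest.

14.8 kHz, 19.4 kHz, 26.2 kHz, 30.8 kHz

Frequencies that alias to 3.4 kHz are k·fs ± 3.4 kHz for integer k ≥ 0.
k=0: 3.4 kHz.
k=1: 8 kHz, 14.8 kHz.
k=2: 19.4 kHz, 26.2 kHz.
k=3: 30.8 kHz, 37.6 kHz.
k=4: 42.2 kHz, 49 kHz.
Within [14.6 kHz, 32.6 kHz]: 14.8 kHz, 19.4 kHz, 26.2 kHz, 30.8 kHz.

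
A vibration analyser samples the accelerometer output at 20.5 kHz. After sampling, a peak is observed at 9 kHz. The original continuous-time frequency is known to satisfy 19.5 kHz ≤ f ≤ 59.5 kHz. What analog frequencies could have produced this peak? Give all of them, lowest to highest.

Frequencies that alias to 9 kHz are k·fs ± 9 kHz for integer k ≥ 0.
k=0: 9 kHz.
k=1: 11.5 kHz, 29.5 kHz.
k=2: 32 kHz, 50 kHz.
k=3: 52.5 kHz, 70.5 kHz.
k=4: 73 kHz, 91 kHz.
Within [19.5 kHz, 59.5 kHz]: 29.5 kHz, 32 kHz, 50 kHz, 52.5 kHz.

29.5 kHz, 32 kHz, 50 kHz, 52.5 kHz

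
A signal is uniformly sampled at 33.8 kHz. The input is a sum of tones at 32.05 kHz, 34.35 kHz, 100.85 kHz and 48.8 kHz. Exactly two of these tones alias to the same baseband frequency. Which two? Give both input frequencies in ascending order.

fs/2 = 16.9 kHz.
32.05 kHz > fs/2 = 16.9 kHz, folds to fs − 32.05 kHz = 1.75 kHz.
34.35 kHz mod fs = 0.55 kHz.
0.55 kHz ≤ fs/2 = 16.9 kHz, appears at 0.55 kHz.
100.85 kHz mod fs = 33.25 kHz.
33.25 kHz > fs/2 = 16.9 kHz, folds to fs − 33.25 kHz = 0.55 kHz.
48.8 kHz mod fs = 15 kHz.
15 kHz ≤ fs/2 = 16.9 kHz, appears at 15 kHz.
34.35 kHz and 100.85 kHz both map to 0.55 kHz.

34.35 kHz, 100.85 kHz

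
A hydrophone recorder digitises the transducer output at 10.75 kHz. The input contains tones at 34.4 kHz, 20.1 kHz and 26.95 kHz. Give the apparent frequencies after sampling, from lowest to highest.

1.4 kHz, 2.15 kHz, 5.3 kHz

fs/2 = 5.375 kHz.
34.4 kHz mod fs = 2.15 kHz.
2.15 kHz ≤ fs/2 = 5.375 kHz, appears at 2.15 kHz.
20.1 kHz mod fs = 9.35 kHz.
9.35 kHz > fs/2 = 5.375 kHz, folds to fs − 9.35 kHz = 1.4 kHz.
26.95 kHz mod fs = 5.45 kHz.
5.45 kHz > fs/2 = 5.375 kHz, folds to fs − 5.45 kHz = 5.3 kHz.
Distinct values: {1.4 kHz, 2.15 kHz, 5.3 kHz}.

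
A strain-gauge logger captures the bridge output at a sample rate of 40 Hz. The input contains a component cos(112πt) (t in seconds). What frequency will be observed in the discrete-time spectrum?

ω = 112π rad/s → f = ω/(2π) = 56 Hz.
56 Hz mod fs = 16 Hz.
16 Hz ≤ fs/2 = 20 Hz, appears at 16 Hz.

16 Hz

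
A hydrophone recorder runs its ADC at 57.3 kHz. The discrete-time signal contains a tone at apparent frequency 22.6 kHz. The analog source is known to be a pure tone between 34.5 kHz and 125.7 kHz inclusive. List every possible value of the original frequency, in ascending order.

34.7 kHz, 79.9 kHz, 92 kHz

Frequencies that alias to 22.6 kHz are k·fs ± 22.6 kHz for integer k ≥ 0.
k=0: 22.6 kHz.
k=1: 34.7 kHz, 79.9 kHz.
k=2: 92 kHz, 137.2 kHz.
k=3: 149.3 kHz, 194.5 kHz.
Within [34.5 kHz, 125.7 kHz]: 34.7 kHz, 79.9 kHz, 92 kHz.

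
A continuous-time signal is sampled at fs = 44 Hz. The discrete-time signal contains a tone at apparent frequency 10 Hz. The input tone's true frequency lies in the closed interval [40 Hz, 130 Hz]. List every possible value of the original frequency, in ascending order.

54 Hz, 78 Hz, 98 Hz, 122 Hz

Frequencies that alias to 10 Hz are k·fs ± 10 Hz for integer k ≥ 0.
k=0: 10 Hz.
k=1: 34 Hz, 54 Hz.
k=2: 78 Hz, 98 Hz.
k=3: 122 Hz, 142 Hz.
k=4: 166 Hz, 186 Hz.
Within [40 Hz, 130 Hz]: 54 Hz, 78 Hz, 98 Hz, 122 Hz.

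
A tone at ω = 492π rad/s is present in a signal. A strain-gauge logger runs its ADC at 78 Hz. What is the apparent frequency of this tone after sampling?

12 Hz

ω = 492π rad/s → f = ω/(2π) = 246 Hz.
246 Hz mod fs = 12 Hz.
12 Hz ≤ fs/2 = 39 Hz, appears at 12 Hz.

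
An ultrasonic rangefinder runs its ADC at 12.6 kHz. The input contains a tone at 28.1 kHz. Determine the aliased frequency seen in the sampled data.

28.1 kHz mod fs = 2.9 kHz.
2.9 kHz ≤ fs/2 = 6.3 kHz, appears at 2.9 kHz.

2.9 kHz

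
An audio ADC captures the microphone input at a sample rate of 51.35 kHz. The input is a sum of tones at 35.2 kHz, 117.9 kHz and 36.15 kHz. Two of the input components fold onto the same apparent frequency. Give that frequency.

fs/2 = 25.675 kHz.
35.2 kHz > fs/2 = 25.675 kHz, folds to fs − 35.2 kHz = 16.15 kHz.
117.9 kHz mod fs = 15.2 kHz.
15.2 kHz ≤ fs/2 = 25.675 kHz, appears at 15.2 kHz.
36.15 kHz > fs/2 = 25.675 kHz, folds to fs − 36.15 kHz = 15.2 kHz.
36.15 kHz and 117.9 kHz both map to 15.2 kHz.

15.2 kHz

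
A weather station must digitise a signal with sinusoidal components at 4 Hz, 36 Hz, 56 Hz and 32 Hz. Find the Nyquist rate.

112 Hz

Highest-frequency component: 56 Hz.
Nyquist rate = 2 × 56 Hz = 112 Hz.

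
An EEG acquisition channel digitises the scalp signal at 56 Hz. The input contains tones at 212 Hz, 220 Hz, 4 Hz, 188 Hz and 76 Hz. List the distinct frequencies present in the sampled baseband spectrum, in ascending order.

fs/2 = 28 Hz.
212 Hz mod fs = 44 Hz.
44 Hz > fs/2 = 28 Hz, folds to fs − 44 Hz = 12 Hz.
220 Hz mod fs = 52 Hz.
52 Hz > fs/2 = 28 Hz, folds to fs − 52 Hz = 4 Hz.
4 Hz ≤ fs/2 = 28 Hz, passes unchanged.
188 Hz mod fs = 20 Hz.
20 Hz ≤ fs/2 = 28 Hz, appears at 20 Hz.
76 Hz mod fs = 20 Hz.
20 Hz ≤ fs/2 = 28 Hz, appears at 20 Hz.
Distinct values: {4 Hz, 12 Hz, 20 Hz}.

4 Hz, 12 Hz, 20 Hz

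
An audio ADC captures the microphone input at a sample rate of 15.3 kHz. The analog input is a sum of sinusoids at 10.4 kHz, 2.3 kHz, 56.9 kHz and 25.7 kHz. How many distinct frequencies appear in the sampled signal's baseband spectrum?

fs/2 = 7.65 kHz.
10.4 kHz > fs/2 = 7.65 kHz, folds to fs − 10.4 kHz = 4.9 kHz.
2.3 kHz ≤ fs/2 = 7.65 kHz, passes unchanged.
56.9 kHz mod fs = 11 kHz.
11 kHz > fs/2 = 7.65 kHz, folds to fs − 11 kHz = 4.3 kHz.
25.7 kHz mod fs = 10.4 kHz.
10.4 kHz > fs/2 = 7.65 kHz, folds to fs − 10.4 kHz = 4.9 kHz.
Distinct values: {2.3 kHz, 4.3 kHz, 4.9 kHz} → 3.

3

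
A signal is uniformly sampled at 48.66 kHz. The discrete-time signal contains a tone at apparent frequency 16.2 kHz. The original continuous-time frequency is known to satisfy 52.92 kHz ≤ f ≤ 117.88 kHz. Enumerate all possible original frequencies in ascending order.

Frequencies that alias to 16.2 kHz are k·fs ± 16.2 kHz for integer k ≥ 0.
k=0: 16.2 kHz.
k=1: 32.46 kHz, 64.86 kHz.
k=2: 81.12 kHz, 113.52 kHz.
k=3: 129.78 kHz, 162.18 kHz.
Within [52.92 kHz, 117.88 kHz]: 64.86 kHz, 81.12 kHz, 113.52 kHz.

64.86 kHz, 81.12 kHz, 113.52 kHz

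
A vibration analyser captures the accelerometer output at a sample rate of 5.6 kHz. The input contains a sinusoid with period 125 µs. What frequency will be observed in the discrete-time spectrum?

2.4 kHz

T = 125 µs → f = 1/T = 8 kHz.
8 kHz mod fs = 2.4 kHz.
2.4 kHz ≤ fs/2 = 2.8 kHz, appears at 2.4 kHz.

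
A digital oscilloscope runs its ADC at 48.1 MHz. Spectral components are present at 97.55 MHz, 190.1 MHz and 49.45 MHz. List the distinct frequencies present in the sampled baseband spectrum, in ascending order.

fs/2 = 24.05 MHz.
97.55 MHz mod fs = 1.35 MHz.
1.35 MHz ≤ fs/2 = 24.05 MHz, appears at 1.35 MHz.
190.1 MHz mod fs = 45.8 MHz.
45.8 MHz > fs/2 = 24.05 MHz, folds to fs − 45.8 MHz = 2.3 MHz.
49.45 MHz mod fs = 1.35 MHz.
1.35 MHz ≤ fs/2 = 24.05 MHz, appears at 1.35 MHz.
Distinct values: {1.35 MHz, 2.3 MHz}.

1.35 MHz, 2.3 MHz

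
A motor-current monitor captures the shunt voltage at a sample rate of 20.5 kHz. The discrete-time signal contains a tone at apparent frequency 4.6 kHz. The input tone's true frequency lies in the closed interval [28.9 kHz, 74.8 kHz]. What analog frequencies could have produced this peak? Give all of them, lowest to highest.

36.4 kHz, 45.6 kHz, 56.9 kHz, 66.1 kHz

Frequencies that alias to 4.6 kHz are k·fs ± 4.6 kHz for integer k ≥ 0.
k=0: 4.6 kHz.
k=1: 15.9 kHz, 25.1 kHz.
k=2: 36.4 kHz, 45.6 kHz.
k=3: 56.9 kHz, 66.1 kHz.
k=4: 77.4 kHz, 86.6 kHz.
Within [28.9 kHz, 74.8 kHz]: 36.4 kHz, 45.6 kHz, 56.9 kHz, 66.1 kHz.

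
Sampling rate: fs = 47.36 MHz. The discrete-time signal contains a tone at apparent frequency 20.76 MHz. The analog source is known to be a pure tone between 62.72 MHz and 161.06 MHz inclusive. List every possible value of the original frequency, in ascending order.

68.12 MHz, 73.96 MHz, 115.48 MHz, 121.32 MHz

Frequencies that alias to 20.76 MHz are k·fs ± 20.76 MHz for integer k ≥ 0.
k=0: 20.76 MHz.
k=1: 26.6 MHz, 68.12 MHz.
k=2: 73.96 MHz, 115.48 MHz.
k=3: 121.32 MHz, 162.84 MHz.
k=4: 168.68 MHz, 210.2 MHz.
Within [62.72 MHz, 161.06 MHz]: 68.12 MHz, 73.96 MHz, 115.48 MHz, 121.32 MHz.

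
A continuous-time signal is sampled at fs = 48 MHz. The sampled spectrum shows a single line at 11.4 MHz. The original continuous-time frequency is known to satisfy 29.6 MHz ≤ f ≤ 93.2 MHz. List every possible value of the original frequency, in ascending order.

Frequencies that alias to 11.4 MHz are k·fs ± 11.4 MHz for integer k ≥ 0.
k=0: 11.4 MHz.
k=1: 36.6 MHz, 59.4 MHz.
k=2: 84.6 MHz, 107.4 MHz.
k=3: 132.6 MHz, 155.4 MHz.
Within [29.6 MHz, 93.2 MHz]: 36.6 MHz, 59.4 MHz, 84.6 MHz.

36.6 MHz, 59.4 MHz, 84.6 MHz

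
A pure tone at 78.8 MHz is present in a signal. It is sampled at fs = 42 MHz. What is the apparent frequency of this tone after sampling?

78.8 MHz mod fs = 36.8 MHz.
36.8 MHz > fs/2 = 21 MHz, folds to fs − 36.8 MHz = 5.2 MHz.

5.2 MHz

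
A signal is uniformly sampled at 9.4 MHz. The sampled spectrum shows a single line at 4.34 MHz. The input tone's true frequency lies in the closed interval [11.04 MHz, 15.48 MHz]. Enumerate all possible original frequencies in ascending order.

Frequencies that alias to 4.34 MHz are k·fs ± 4.34 MHz for integer k ≥ 0.
k=0: 4.34 MHz.
k=1: 5.06 MHz, 13.74 MHz.
k=2: 14.46 MHz, 23.14 MHz.
k=3: 23.86 MHz, 32.54 MHz.
Within [11.04 MHz, 15.48 MHz]: 13.74 MHz, 14.46 MHz.

13.74 MHz, 14.46 MHz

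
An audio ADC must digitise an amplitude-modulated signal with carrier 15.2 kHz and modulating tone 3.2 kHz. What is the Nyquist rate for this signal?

36.8 kHz

AM sidebands sit at fc ± fm = 12 kHz and 18.4 kHz.
Highest-frequency component: 18.4 kHz.
Nyquist rate = 2 × 18.4 kHz = 36.8 kHz.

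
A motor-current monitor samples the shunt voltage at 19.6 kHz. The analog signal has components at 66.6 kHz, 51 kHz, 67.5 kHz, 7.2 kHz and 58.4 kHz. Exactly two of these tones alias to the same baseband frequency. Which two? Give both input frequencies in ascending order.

fs/2 = 9.8 kHz.
66.6 kHz mod fs = 7.8 kHz.
7.8 kHz ≤ fs/2 = 9.8 kHz, appears at 7.8 kHz.
51 kHz mod fs = 11.8 kHz.
11.8 kHz > fs/2 = 9.8 kHz, folds to fs − 11.8 kHz = 7.8 kHz.
67.5 kHz mod fs = 8.7 kHz.
8.7 kHz ≤ fs/2 = 9.8 kHz, appears at 8.7 kHz.
7.2 kHz ≤ fs/2 = 9.8 kHz, passes unchanged.
58.4 kHz mod fs = 19.2 kHz.
19.2 kHz > fs/2 = 9.8 kHz, folds to fs − 19.2 kHz = 0.4 kHz.
51 kHz and 66.6 kHz both map to 7.8 kHz.

51 kHz, 66.6 kHz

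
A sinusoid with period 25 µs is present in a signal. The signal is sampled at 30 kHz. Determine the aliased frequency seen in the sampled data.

10 kHz

T = 25 µs → f = 1/T = 40 kHz.
40 kHz mod fs = 10 kHz.
10 kHz ≤ fs/2 = 15 kHz, appears at 10 kHz.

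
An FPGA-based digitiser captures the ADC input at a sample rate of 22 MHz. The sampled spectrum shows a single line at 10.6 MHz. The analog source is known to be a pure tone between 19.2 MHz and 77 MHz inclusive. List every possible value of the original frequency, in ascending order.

Frequencies that alias to 10.6 MHz are k·fs ± 10.6 MHz for integer k ≥ 0.
k=0: 10.6 MHz.
k=1: 11.4 MHz, 32.6 MHz.
k=2: 33.4 MHz, 54.6 MHz.
k=3: 55.4 MHz, 76.6 MHz.
k=4: 77.4 MHz, 98.6 MHz.
Within [19.2 MHz, 77 MHz]: 32.6 MHz, 33.4 MHz, 54.6 MHz, 55.4 MHz, 76.6 MHz.

32.6 MHz, 33.4 MHz, 54.6 MHz, 55.4 MHz, 76.6 MHz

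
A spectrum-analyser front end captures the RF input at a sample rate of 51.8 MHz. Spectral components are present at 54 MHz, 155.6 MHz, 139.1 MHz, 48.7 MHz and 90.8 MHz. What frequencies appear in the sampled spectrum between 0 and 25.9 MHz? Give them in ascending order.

0.2 MHz, 2.2 MHz, 3.1 MHz, 12.8 MHz, 16.3 MHz

fs/2 = 25.9 MHz.
54 MHz mod fs = 2.2 MHz.
2.2 MHz ≤ fs/2 = 25.9 MHz, appears at 2.2 MHz.
155.6 MHz mod fs = 0.2 MHz.
0.2 MHz ≤ fs/2 = 25.9 MHz, appears at 0.2 MHz.
139.1 MHz mod fs = 35.5 MHz.
35.5 MHz > fs/2 = 25.9 MHz, folds to fs − 35.5 MHz = 16.3 MHz.
48.7 MHz > fs/2 = 25.9 MHz, folds to fs − 48.7 MHz = 3.1 MHz.
90.8 MHz mod fs = 39 MHz.
39 MHz > fs/2 = 25.9 MHz, folds to fs − 39 MHz = 12.8 MHz.
Distinct values: {0.2 MHz, 2.2 MHz, 3.1 MHz, 12.8 MHz, 16.3 MHz}.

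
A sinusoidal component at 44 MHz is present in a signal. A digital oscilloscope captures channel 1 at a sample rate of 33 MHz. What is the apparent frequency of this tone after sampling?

44 MHz mod fs = 11 MHz.
11 MHz ≤ fs/2 = 16.5 MHz, appears at 11 MHz.

11 MHz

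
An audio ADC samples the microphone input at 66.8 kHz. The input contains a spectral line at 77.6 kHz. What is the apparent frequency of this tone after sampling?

77.6 kHz mod fs = 10.8 kHz.
10.8 kHz ≤ fs/2 = 33.4 kHz, appears at 10.8 kHz.

10.8 kHz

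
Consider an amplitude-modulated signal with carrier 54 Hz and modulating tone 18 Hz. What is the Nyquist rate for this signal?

AM sidebands sit at fc ± fm = 36 Hz and 72 Hz.
Highest-frequency component: 72 Hz.
Nyquist rate = 2 × 72 Hz = 144 Hz.

144 Hz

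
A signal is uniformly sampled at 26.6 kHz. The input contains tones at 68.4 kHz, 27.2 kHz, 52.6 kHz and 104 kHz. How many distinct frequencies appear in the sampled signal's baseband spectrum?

3

fs/2 = 13.3 kHz.
68.4 kHz mod fs = 15.2 kHz.
15.2 kHz > fs/2 = 13.3 kHz, folds to fs − 15.2 kHz = 11.4 kHz.
27.2 kHz mod fs = 0.6 kHz.
0.6 kHz ≤ fs/2 = 13.3 kHz, appears at 0.6 kHz.
52.6 kHz mod fs = 26 kHz.
26 kHz > fs/2 = 13.3 kHz, folds to fs − 26 kHz = 0.6 kHz.
104 kHz mod fs = 24.2 kHz.
24.2 kHz > fs/2 = 13.3 kHz, folds to fs − 24.2 kHz = 2.4 kHz.
Distinct values: {0.6 kHz, 2.4 kHz, 11.4 kHz} → 3.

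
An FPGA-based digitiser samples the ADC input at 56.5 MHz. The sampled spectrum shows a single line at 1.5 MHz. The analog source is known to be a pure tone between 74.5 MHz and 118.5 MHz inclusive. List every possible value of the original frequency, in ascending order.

111.5 MHz, 114.5 MHz

Frequencies that alias to 1.5 MHz are k·fs ± 1.5 MHz for integer k ≥ 0.
k=0: 1.5 MHz.
k=1: 55 MHz, 58 MHz.
k=2: 111.5 MHz, 114.5 MHz.
k=3: 168 MHz, 171 MHz.
Within [74.5 MHz, 118.5 MHz]: 111.5 MHz, 114.5 MHz.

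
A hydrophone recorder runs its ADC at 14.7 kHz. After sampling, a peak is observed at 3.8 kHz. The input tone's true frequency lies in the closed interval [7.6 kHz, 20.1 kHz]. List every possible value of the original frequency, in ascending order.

Frequencies that alias to 3.8 kHz are k·fs ± 3.8 kHz for integer k ≥ 0.
k=0: 3.8 kHz.
k=1: 10.9 kHz, 18.5 kHz.
k=2: 25.6 kHz, 33.2 kHz.
Within [7.6 kHz, 20.1 kHz]: 10.9 kHz, 18.5 kHz.

10.9 kHz, 18.5 kHz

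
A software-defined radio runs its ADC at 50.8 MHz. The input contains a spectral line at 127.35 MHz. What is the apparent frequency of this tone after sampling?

127.35 MHz mod fs = 25.75 MHz.
25.75 MHz > fs/2 = 25.4 MHz, folds to fs − 25.75 MHz = 25.05 MHz.

25.05 MHz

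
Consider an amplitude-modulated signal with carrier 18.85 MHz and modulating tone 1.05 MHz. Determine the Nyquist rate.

39.8 MHz

AM sidebands sit at fc ± fm = 17.8 MHz and 19.9 MHz.
Highest-frequency component: 19.9 MHz.
Nyquist rate = 2 × 19.9 MHz = 39.8 MHz.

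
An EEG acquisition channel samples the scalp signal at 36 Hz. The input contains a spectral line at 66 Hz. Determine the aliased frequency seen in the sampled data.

66 Hz mod fs = 30 Hz.
30 Hz > fs/2 = 18 Hz, folds to fs − 30 Hz = 6 Hz.

6 Hz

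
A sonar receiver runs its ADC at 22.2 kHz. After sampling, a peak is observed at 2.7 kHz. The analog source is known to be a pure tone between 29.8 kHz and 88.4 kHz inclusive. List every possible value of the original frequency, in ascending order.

41.7 kHz, 47.1 kHz, 63.9 kHz, 69.3 kHz, 86.1 kHz

Frequencies that alias to 2.7 kHz are k·fs ± 2.7 kHz for integer k ≥ 0.
k=0: 2.7 kHz.
k=1: 19.5 kHz, 24.9 kHz.
k=2: 41.7 kHz, 47.1 kHz.
k=3: 63.9 kHz, 69.3 kHz.
k=4: 86.1 kHz, 91.5 kHz.
k=5: 108.3 kHz, 113.7 kHz.
Within [29.8 kHz, 88.4 kHz]: 41.7 kHz, 47.1 kHz, 63.9 kHz, 69.3 kHz, 86.1 kHz.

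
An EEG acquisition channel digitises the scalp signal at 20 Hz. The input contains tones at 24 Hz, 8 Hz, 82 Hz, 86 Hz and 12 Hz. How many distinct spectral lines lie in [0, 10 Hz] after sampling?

fs/2 = 10 Hz.
24 Hz mod fs = 4 Hz.
4 Hz ≤ fs/2 = 10 Hz, appears at 4 Hz.
8 Hz ≤ fs/2 = 10 Hz, passes unchanged.
82 Hz mod fs = 2 Hz.
2 Hz ≤ fs/2 = 10 Hz, appears at 2 Hz.
86 Hz mod fs = 6 Hz.
6 Hz ≤ fs/2 = 10 Hz, appears at 6 Hz.
12 Hz > fs/2 = 10 Hz, folds to fs − 12 Hz = 8 Hz.
Distinct values: {2 Hz, 4 Hz, 6 Hz, 8 Hz} → 4.

4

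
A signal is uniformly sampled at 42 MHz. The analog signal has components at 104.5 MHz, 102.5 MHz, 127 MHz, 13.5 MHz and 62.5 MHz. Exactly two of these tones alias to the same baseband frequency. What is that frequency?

fs/2 = 21 MHz.
104.5 MHz mod fs = 20.5 MHz.
20.5 MHz ≤ fs/2 = 21 MHz, appears at 20.5 MHz.
102.5 MHz mod fs = 18.5 MHz.
18.5 MHz ≤ fs/2 = 21 MHz, appears at 18.5 MHz.
127 MHz mod fs = 1 MHz.
1 MHz ≤ fs/2 = 21 MHz, appears at 1 MHz.
13.5 MHz ≤ fs/2 = 21 MHz, passes unchanged.
62.5 MHz mod fs = 20.5 MHz.
20.5 MHz ≤ fs/2 = 21 MHz, appears at 20.5 MHz.
62.5 MHz and 104.5 MHz both map to 20.5 MHz.

20.5 MHz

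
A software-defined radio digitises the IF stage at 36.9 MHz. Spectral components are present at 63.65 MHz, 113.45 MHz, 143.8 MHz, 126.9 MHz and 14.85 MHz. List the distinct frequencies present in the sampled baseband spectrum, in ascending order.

fs/2 = 18.45 MHz.
63.65 MHz mod fs = 26.75 MHz.
26.75 MHz > fs/2 = 18.45 MHz, folds to fs − 26.75 MHz = 10.15 MHz.
113.45 MHz mod fs = 2.75 MHz.
2.75 MHz ≤ fs/2 = 18.45 MHz, appears at 2.75 MHz.
143.8 MHz mod fs = 33.1 MHz.
33.1 MHz > fs/2 = 18.45 MHz, folds to fs − 33.1 MHz = 3.8 MHz.
126.9 MHz mod fs = 16.2 MHz.
16.2 MHz ≤ fs/2 = 18.45 MHz, appears at 16.2 MHz.
14.85 MHz ≤ fs/2 = 18.45 MHz, passes unchanged.
Distinct values: {2.75 MHz, 3.8 MHz, 10.15 MHz, 14.85 MHz, 16.2 MHz}.

2.75 MHz, 3.8 MHz, 10.15 MHz, 14.85 MHz, 16.2 MHz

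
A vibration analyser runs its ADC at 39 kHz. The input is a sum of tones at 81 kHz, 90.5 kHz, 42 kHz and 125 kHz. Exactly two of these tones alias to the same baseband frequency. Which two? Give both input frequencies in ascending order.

fs/2 = 19.5 kHz.
81 kHz mod fs = 3 kHz.
3 kHz ≤ fs/2 = 19.5 kHz, appears at 3 kHz.
90.5 kHz mod fs = 12.5 kHz.
12.5 kHz ≤ fs/2 = 19.5 kHz, appears at 12.5 kHz.
42 kHz mod fs = 3 kHz.
3 kHz ≤ fs/2 = 19.5 kHz, appears at 3 kHz.
125 kHz mod fs = 8 kHz.
8 kHz ≤ fs/2 = 19.5 kHz, appears at 8 kHz.
42 kHz and 81 kHz both map to 3 kHz.

42 kHz, 81 kHz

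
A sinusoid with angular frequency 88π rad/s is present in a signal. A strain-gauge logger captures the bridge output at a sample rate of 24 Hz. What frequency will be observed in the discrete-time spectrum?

4 Hz

ω = 88π rad/s → f = ω/(2π) = 44 Hz.
44 Hz mod fs = 20 Hz.
20 Hz > fs/2 = 12 Hz, folds to fs − 20 Hz = 4 Hz.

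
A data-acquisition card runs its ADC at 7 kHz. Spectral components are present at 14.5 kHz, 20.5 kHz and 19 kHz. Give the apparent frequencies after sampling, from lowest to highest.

fs/2 = 3.5 kHz.
14.5 kHz mod fs = 0.5 kHz.
0.5 kHz ≤ fs/2 = 3.5 kHz, appears at 0.5 kHz.
20.5 kHz mod fs = 6.5 kHz.
6.5 kHz > fs/2 = 3.5 kHz, folds to fs − 6.5 kHz = 0.5 kHz.
19 kHz mod fs = 5 kHz.
5 kHz > fs/2 = 3.5 kHz, folds to fs − 5 kHz = 2 kHz.
Distinct values: {0.5 kHz, 2 kHz}.

0.5 kHz, 2 kHz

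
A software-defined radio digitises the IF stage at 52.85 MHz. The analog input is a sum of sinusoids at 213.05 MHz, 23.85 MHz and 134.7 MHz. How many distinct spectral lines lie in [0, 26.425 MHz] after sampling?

2

fs/2 = 26.425 MHz.
213.05 MHz mod fs = 1.65 MHz.
1.65 MHz ≤ fs/2 = 26.425 MHz, appears at 1.65 MHz.
23.85 MHz ≤ fs/2 = 26.425 MHz, passes unchanged.
134.7 MHz mod fs = 29 MHz.
29 MHz > fs/2 = 26.425 MHz, folds to fs − 29 MHz = 23.85 MHz.
Distinct values: {1.65 MHz, 23.85 MHz} → 2.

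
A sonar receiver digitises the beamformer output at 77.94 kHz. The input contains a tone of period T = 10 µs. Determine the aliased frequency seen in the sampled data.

22.06 kHz

T = 10 µs → f = 1/T = 100 kHz.
100 kHz mod fs = 22.06 kHz.
22.06 kHz ≤ fs/2 = 38.97 kHz, appears at 22.06 kHz.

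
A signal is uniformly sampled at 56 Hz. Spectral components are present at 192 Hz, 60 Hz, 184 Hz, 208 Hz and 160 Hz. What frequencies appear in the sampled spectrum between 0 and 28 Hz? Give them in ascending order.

4 Hz, 8 Hz, 16 Hz, 24 Hz

fs/2 = 28 Hz.
192 Hz mod fs = 24 Hz.
24 Hz ≤ fs/2 = 28 Hz, appears at 24 Hz.
60 Hz mod fs = 4 Hz.
4 Hz ≤ fs/2 = 28 Hz, appears at 4 Hz.
184 Hz mod fs = 16 Hz.
16 Hz ≤ fs/2 = 28 Hz, appears at 16 Hz.
208 Hz mod fs = 40 Hz.
40 Hz > fs/2 = 28 Hz, folds to fs − 40 Hz = 16 Hz.
160 Hz mod fs = 48 Hz.
48 Hz > fs/2 = 28 Hz, folds to fs − 48 Hz = 8 Hz.
Distinct values: {4 Hz, 8 Hz, 16 Hz, 24 Hz}.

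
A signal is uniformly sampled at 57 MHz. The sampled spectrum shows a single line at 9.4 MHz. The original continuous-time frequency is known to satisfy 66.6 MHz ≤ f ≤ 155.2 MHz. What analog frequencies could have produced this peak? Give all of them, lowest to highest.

Frequencies that alias to 9.4 MHz are k·fs ± 9.4 MHz for integer k ≥ 0.
k=0: 9.4 MHz.
k=1: 47.6 MHz, 66.4 MHz.
k=2: 104.6 MHz, 123.4 MHz.
k=3: 161.6 MHz, 180.4 MHz.
Within [66.6 MHz, 155.2 MHz]: 104.6 MHz, 123.4 MHz.

104.6 MHz, 123.4 MHz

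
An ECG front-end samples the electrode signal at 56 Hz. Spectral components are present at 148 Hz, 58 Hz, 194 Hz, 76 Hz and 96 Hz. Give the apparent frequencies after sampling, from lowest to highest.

fs/2 = 28 Hz.
148 Hz mod fs = 36 Hz.
36 Hz > fs/2 = 28 Hz, folds to fs − 36 Hz = 20 Hz.
58 Hz mod fs = 2 Hz.
2 Hz ≤ fs/2 = 28 Hz, appears at 2 Hz.
194 Hz mod fs = 26 Hz.
26 Hz ≤ fs/2 = 28 Hz, appears at 26 Hz.
76 Hz mod fs = 20 Hz.
20 Hz ≤ fs/2 = 28 Hz, appears at 20 Hz.
96 Hz mod fs = 40 Hz.
40 Hz > fs/2 = 28 Hz, folds to fs − 40 Hz = 16 Hz.
Distinct values: {2 Hz, 16 Hz, 20 Hz, 26 Hz}.

2 Hz, 16 Hz, 20 Hz, 26 Hz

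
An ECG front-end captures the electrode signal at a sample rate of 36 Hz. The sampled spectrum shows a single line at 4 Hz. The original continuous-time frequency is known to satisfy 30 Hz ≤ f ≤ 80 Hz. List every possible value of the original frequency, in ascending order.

32 Hz, 40 Hz, 68 Hz, 76 Hz

Frequencies that alias to 4 Hz are k·fs ± 4 Hz for integer k ≥ 0.
k=0: 4 Hz.
k=1: 32 Hz, 40 Hz.
k=2: 68 Hz, 76 Hz.
k=3: 104 Hz, 112 Hz.
Within [30 Hz, 80 Hz]: 32 Hz, 40 Hz, 68 Hz, 76 Hz.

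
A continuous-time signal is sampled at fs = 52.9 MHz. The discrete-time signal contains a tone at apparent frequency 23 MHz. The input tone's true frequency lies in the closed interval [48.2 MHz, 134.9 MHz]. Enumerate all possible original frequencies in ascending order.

75.9 MHz, 82.8 MHz, 128.8 MHz

Frequencies that alias to 23 MHz are k·fs ± 23 MHz for integer k ≥ 0.
k=0: 23 MHz.
k=1: 29.9 MHz, 75.9 MHz.
k=2: 82.8 MHz, 128.8 MHz.
k=3: 135.7 MHz, 181.7 MHz.
Within [48.2 MHz, 134.9 MHz]: 75.9 MHz, 82.8 MHz, 128.8 MHz.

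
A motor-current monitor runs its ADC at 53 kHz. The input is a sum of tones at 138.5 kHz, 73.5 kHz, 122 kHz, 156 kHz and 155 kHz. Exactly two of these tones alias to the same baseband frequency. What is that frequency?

fs/2 = 26.5 kHz.
138.5 kHz mod fs = 32.5 kHz.
32.5 kHz > fs/2 = 26.5 kHz, folds to fs − 32.5 kHz = 20.5 kHz.
73.5 kHz mod fs = 20.5 kHz.
20.5 kHz ≤ fs/2 = 26.5 kHz, appears at 20.5 kHz.
122 kHz mod fs = 16 kHz.
16 kHz ≤ fs/2 = 26.5 kHz, appears at 16 kHz.
156 kHz mod fs = 50 kHz.
50 kHz > fs/2 = 26.5 kHz, folds to fs − 50 kHz = 3 kHz.
155 kHz mod fs = 49 kHz.
49 kHz > fs/2 = 26.5 kHz, folds to fs − 49 kHz = 4 kHz.
73.5 kHz and 138.5 kHz both map to 20.5 kHz.

20.5 kHz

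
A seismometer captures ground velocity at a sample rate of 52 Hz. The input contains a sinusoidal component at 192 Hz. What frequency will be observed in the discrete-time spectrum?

192 Hz mod fs = 36 Hz.
36 Hz > fs/2 = 26 Hz, folds to fs − 36 Hz = 16 Hz.

16 Hz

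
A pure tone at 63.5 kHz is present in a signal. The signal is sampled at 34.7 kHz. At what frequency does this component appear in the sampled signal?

63.5 kHz mod fs = 28.8 kHz.
28.8 kHz > fs/2 = 17.35 kHz, folds to fs − 28.8 kHz = 5.9 kHz.

5.9 kHz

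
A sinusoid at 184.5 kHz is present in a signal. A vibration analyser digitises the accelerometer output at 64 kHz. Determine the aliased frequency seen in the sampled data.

7.5 kHz

184.5 kHz mod fs = 56.5 kHz.
56.5 kHz > fs/2 = 32 kHz, folds to fs − 56.5 kHz = 7.5 kHz.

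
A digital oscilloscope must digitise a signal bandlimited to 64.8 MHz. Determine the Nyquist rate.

129.6 MHz

Nyquist rate = 2 × 64.8 MHz = 129.6 MHz.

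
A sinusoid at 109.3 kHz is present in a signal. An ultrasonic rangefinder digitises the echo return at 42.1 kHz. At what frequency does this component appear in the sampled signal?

17 kHz

109.3 kHz mod fs = 25.1 kHz.
25.1 kHz > fs/2 = 21.05 kHz, folds to fs − 25.1 kHz = 17 kHz.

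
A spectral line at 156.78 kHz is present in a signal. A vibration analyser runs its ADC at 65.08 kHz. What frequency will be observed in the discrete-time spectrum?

26.62 kHz

156.78 kHz mod fs = 26.62 kHz.
26.62 kHz ≤ fs/2 = 32.54 kHz, appears at 26.62 kHz.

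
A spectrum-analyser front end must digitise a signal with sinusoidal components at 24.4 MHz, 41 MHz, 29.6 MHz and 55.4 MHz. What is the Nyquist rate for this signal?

Highest-frequency component: 55.4 MHz.
Nyquist rate = 2 × 55.4 MHz = 110.8 MHz.

110.8 MHz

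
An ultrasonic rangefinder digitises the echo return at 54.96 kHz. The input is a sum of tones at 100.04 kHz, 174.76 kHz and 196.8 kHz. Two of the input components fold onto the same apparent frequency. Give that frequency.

fs/2 = 27.48 kHz.
100.04 kHz mod fs = 45.08 kHz.
45.08 kHz > fs/2 = 27.48 kHz, folds to fs − 45.08 kHz = 9.88 kHz.
174.76 kHz mod fs = 9.88 kHz.
9.88 kHz ≤ fs/2 = 27.48 kHz, appears at 9.88 kHz.
196.8 kHz mod fs = 31.92 kHz.
31.92 kHz > fs/2 = 27.48 kHz, folds to fs − 31.92 kHz = 23.04 kHz.
100.04 kHz and 174.76 kHz both map to 9.88 kHz.

9.88 kHz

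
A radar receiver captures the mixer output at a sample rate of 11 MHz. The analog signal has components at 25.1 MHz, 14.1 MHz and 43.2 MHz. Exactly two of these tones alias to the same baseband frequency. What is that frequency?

3.1 MHz

fs/2 = 5.5 MHz.
25.1 MHz mod fs = 3.1 MHz.
3.1 MHz ≤ fs/2 = 5.5 MHz, appears at 3.1 MHz.
14.1 MHz mod fs = 3.1 MHz.
3.1 MHz ≤ fs/2 = 5.5 MHz, appears at 3.1 MHz.
43.2 MHz mod fs = 10.2 MHz.
10.2 MHz > fs/2 = 5.5 MHz, folds to fs − 10.2 MHz = 0.8 MHz.
14.1 MHz and 25.1 MHz both map to 3.1 MHz.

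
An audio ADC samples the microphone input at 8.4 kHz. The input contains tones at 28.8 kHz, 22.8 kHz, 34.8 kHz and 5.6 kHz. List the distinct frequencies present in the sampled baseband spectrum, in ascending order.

1.2 kHz, 2.4 kHz, 2.8 kHz, 3.6 kHz

fs/2 = 4.2 kHz.
28.8 kHz mod fs = 3.6 kHz.
3.6 kHz ≤ fs/2 = 4.2 kHz, appears at 3.6 kHz.
22.8 kHz mod fs = 6 kHz.
6 kHz > fs/2 = 4.2 kHz, folds to fs − 6 kHz = 2.4 kHz.
34.8 kHz mod fs = 1.2 kHz.
1.2 kHz ≤ fs/2 = 4.2 kHz, appears at 1.2 kHz.
5.6 kHz > fs/2 = 4.2 kHz, folds to fs − 5.6 kHz = 2.8 kHz.
Distinct values: {1.2 kHz, 2.4 kHz, 2.8 kHz, 3.6 kHz}.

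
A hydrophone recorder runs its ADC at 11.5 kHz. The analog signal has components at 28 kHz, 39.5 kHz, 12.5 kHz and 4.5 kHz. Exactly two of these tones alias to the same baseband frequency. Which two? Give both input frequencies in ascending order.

28 kHz, 39.5 kHz

fs/2 = 5.75 kHz.
28 kHz mod fs = 5 kHz.
5 kHz ≤ fs/2 = 5.75 kHz, appears at 5 kHz.
39.5 kHz mod fs = 5 kHz.
5 kHz ≤ fs/2 = 5.75 kHz, appears at 5 kHz.
12.5 kHz mod fs = 1 kHz.
1 kHz ≤ fs/2 = 5.75 kHz, appears at 1 kHz.
4.5 kHz ≤ fs/2 = 5.75 kHz, passes unchanged.
28 kHz and 39.5 kHz both map to 5 kHz.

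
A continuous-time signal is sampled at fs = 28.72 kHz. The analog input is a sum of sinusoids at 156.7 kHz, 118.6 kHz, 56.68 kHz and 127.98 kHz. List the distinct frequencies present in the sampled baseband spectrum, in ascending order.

0.76 kHz, 3.72 kHz, 13.1 kHz

fs/2 = 14.36 kHz.
156.7 kHz mod fs = 13.1 kHz.
13.1 kHz ≤ fs/2 = 14.36 kHz, appears at 13.1 kHz.
118.6 kHz mod fs = 3.72 kHz.
3.72 kHz ≤ fs/2 = 14.36 kHz, appears at 3.72 kHz.
56.68 kHz mod fs = 27.96 kHz.
27.96 kHz > fs/2 = 14.36 kHz, folds to fs − 27.96 kHz = 0.76 kHz.
127.98 kHz mod fs = 13.1 kHz.
13.1 kHz ≤ fs/2 = 14.36 kHz, appears at 13.1 kHz.
Distinct values: {0.76 kHz, 3.72 kHz, 13.1 kHz}.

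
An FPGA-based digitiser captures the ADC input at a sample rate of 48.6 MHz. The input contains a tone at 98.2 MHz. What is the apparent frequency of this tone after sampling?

1 MHz

98.2 MHz mod fs = 1 MHz.
1 MHz ≤ fs/2 = 24.3 MHz, appears at 1 MHz.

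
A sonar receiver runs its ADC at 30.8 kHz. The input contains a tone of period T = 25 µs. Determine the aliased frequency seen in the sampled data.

T = 25 µs → f = 1/T = 40 kHz.
40 kHz mod fs = 9.2 kHz.
9.2 kHz ≤ fs/2 = 15.4 kHz, appears at 9.2 kHz.

9.2 kHz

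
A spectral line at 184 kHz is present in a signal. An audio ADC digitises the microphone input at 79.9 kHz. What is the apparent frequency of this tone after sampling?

184 kHz mod fs = 24.2 kHz.
24.2 kHz ≤ fs/2 = 39.95 kHz, appears at 24.2 kHz.

24.2 kHz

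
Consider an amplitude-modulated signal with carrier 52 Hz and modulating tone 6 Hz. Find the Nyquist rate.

AM sidebands sit at fc ± fm = 46 Hz and 58 Hz.
Highest-frequency component: 58 Hz.
Nyquist rate = 2 × 58 Hz = 116 Hz.

116 Hz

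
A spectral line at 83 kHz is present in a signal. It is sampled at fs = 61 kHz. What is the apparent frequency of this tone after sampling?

22 kHz

83 kHz mod fs = 22 kHz.
22 kHz ≤ fs/2 = 30.5 kHz, appears at 22 kHz.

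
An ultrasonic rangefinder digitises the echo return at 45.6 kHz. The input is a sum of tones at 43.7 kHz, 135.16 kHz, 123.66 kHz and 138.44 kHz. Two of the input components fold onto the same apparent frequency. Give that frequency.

fs/2 = 22.8 kHz.
43.7 kHz > fs/2 = 22.8 kHz, folds to fs − 43.7 kHz = 1.9 kHz.
135.16 kHz mod fs = 43.96 kHz.
43.96 kHz > fs/2 = 22.8 kHz, folds to fs − 43.96 kHz = 1.64 kHz.
123.66 kHz mod fs = 32.46 kHz.
32.46 kHz > fs/2 = 22.8 kHz, folds to fs − 32.46 kHz = 13.14 kHz.
138.44 kHz mod fs = 1.64 kHz.
1.64 kHz ≤ fs/2 = 22.8 kHz, appears at 1.64 kHz.
135.16 kHz and 138.44 kHz both map to 1.64 kHz.

1.64 kHz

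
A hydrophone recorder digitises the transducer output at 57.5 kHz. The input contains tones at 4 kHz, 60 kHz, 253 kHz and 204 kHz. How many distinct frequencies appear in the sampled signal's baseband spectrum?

fs/2 = 28.75 kHz.
4 kHz ≤ fs/2 = 28.75 kHz, passes unchanged.
60 kHz mod fs = 2.5 kHz.
2.5 kHz ≤ fs/2 = 28.75 kHz, appears at 2.5 kHz.
253 kHz mod fs = 23 kHz.
23 kHz ≤ fs/2 = 28.75 kHz, appears at 23 kHz.
204 kHz mod fs = 31.5 kHz.
31.5 kHz > fs/2 = 28.75 kHz, folds to fs − 31.5 kHz = 26 kHz.
Distinct values: {2.5 kHz, 4 kHz, 23 kHz, 26 kHz} → 4.

4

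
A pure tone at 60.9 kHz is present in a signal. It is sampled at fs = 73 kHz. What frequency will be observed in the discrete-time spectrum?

12.1 kHz

60.9 kHz > fs/2 = 36.5 kHz, folds to fs − 60.9 kHz = 12.1 kHz.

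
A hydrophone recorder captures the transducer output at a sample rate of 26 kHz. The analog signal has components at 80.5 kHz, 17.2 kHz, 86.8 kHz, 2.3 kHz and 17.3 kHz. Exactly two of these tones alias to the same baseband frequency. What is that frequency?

8.8 kHz

fs/2 = 13 kHz.
80.5 kHz mod fs = 2.5 kHz.
2.5 kHz ≤ fs/2 = 13 kHz, appears at 2.5 kHz.
17.2 kHz > fs/2 = 13 kHz, folds to fs − 17.2 kHz = 8.8 kHz.
86.8 kHz mod fs = 8.8 kHz.
8.8 kHz ≤ fs/2 = 13 kHz, appears at 8.8 kHz.
2.3 kHz ≤ fs/2 = 13 kHz, passes unchanged.
17.3 kHz > fs/2 = 13 kHz, folds to fs − 17.3 kHz = 8.7 kHz.
17.2 kHz and 86.8 kHz both map to 8.8 kHz.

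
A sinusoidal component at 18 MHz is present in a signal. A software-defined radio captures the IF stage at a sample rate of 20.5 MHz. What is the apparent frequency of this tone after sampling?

18 MHz > fs/2 = 10.25 MHz, folds to fs − 18 MHz = 2.5 MHz.

2.5 MHz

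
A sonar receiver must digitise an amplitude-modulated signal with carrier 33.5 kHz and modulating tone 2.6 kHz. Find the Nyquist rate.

72.2 kHz

AM sidebands sit at fc ± fm = 30.9 kHz and 36.1 kHz.
Highest-frequency component: 36.1 kHz.
Nyquist rate = 2 × 36.1 kHz = 72.2 kHz.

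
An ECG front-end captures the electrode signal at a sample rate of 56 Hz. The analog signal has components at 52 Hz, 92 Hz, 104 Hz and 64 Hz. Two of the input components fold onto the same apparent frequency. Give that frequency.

fs/2 = 28 Hz.
52 Hz > fs/2 = 28 Hz, folds to fs − 52 Hz = 4 Hz.
92 Hz mod fs = 36 Hz.
36 Hz > fs/2 = 28 Hz, folds to fs − 36 Hz = 20 Hz.
104 Hz mod fs = 48 Hz.
48 Hz > fs/2 = 28 Hz, folds to fs − 48 Hz = 8 Hz.
64 Hz mod fs = 8 Hz.
8 Hz ≤ fs/2 = 28 Hz, appears at 8 Hz.
64 Hz and 104 Hz both map to 8 Hz.

8 Hz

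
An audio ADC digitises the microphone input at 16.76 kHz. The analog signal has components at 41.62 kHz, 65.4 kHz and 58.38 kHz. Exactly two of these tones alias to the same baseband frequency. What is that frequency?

fs/2 = 8.38 kHz.
41.62 kHz mod fs = 8.1 kHz.
8.1 kHz ≤ fs/2 = 8.38 kHz, appears at 8.1 kHz.
65.4 kHz mod fs = 15.12 kHz.
15.12 kHz > fs/2 = 8.38 kHz, folds to fs − 15.12 kHz = 1.64 kHz.
58.38 kHz mod fs = 8.1 kHz.
8.1 kHz ≤ fs/2 = 8.38 kHz, appears at 8.1 kHz.
41.62 kHz and 58.38 kHz both map to 8.1 kHz.

8.1 kHz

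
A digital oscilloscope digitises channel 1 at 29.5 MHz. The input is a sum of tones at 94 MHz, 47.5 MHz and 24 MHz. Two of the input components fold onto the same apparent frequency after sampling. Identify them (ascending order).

24 MHz, 94 MHz

fs/2 = 14.75 MHz.
94 MHz mod fs = 5.5 MHz.
5.5 MHz ≤ fs/2 = 14.75 MHz, appears at 5.5 MHz.
47.5 MHz mod fs = 18 MHz.
18 MHz > fs/2 = 14.75 MHz, folds to fs − 18 MHz = 11.5 MHz.
24 MHz > fs/2 = 14.75 MHz, folds to fs − 24 MHz = 5.5 MHz.
24 MHz and 94 MHz both map to 5.5 MHz.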